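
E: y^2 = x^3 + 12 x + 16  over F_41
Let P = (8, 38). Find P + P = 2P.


Doubling: s = (3 x1^2 + a) / (2 y1)
s = (3*8^2 + 12) / (2*38) mod 41 = 7
x3 = s^2 - 2 x1 mod 41 = 7^2 - 2*8 = 33
y3 = s (x1 - x3) - y1 mod 41 = 7 * (8 - 33) - 38 = 33

2P = (33, 33)


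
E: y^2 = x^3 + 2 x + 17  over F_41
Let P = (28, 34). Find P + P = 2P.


Doubling: s = (3 x1^2 + a) / (2 y1)
s = (3*28^2 + 2) / (2*34) mod 41 = 31
x3 = s^2 - 2 x1 mod 41 = 31^2 - 2*28 = 3
y3 = s (x1 - x3) - y1 mod 41 = 31 * (28 - 3) - 34 = 3

2P = (3, 3)


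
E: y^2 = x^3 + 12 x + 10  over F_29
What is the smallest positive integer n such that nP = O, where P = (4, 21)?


Compute successive multiples of P until we hit O:
  1P = (4, 21)
  2P = (26, 18)
  3P = (27, 23)
  4P = (11, 20)
  5P = (1, 20)
  6P = (8, 26)
  7P = (24, 12)
  8P = (2, 10)
  ... (continuing to 27P)
  27P = O

ord(P) = 27


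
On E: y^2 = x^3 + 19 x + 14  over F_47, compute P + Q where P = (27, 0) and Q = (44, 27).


P != Q, so use the chord formula.
s = (y2 - y1) / (x2 - x1) = (27) / (17) mod 47 = 32
x3 = s^2 - x1 - x2 mod 47 = 32^2 - 27 - 44 = 13
y3 = s (x1 - x3) - y1 mod 47 = 32 * (27 - 13) - 0 = 25

P + Q = (13, 25)


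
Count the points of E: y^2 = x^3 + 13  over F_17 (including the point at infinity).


For each x in F_17, count y with y^2 = x^3 + 0 x + 13 mod 17:
  x = 0: RHS = 13, y in [8, 9]  -> 2 point(s)
  x = 2: RHS = 4, y in [2, 15]  -> 2 point(s)
  x = 4: RHS = 9, y in [3, 14]  -> 2 point(s)
  x = 5: RHS = 2, y in [6, 11]  -> 2 point(s)
  x = 6: RHS = 8, y in [5, 12]  -> 2 point(s)
  x = 7: RHS = 16, y in [4, 13]  -> 2 point(s)
  x = 8: RHS = 15, y in [7, 10]  -> 2 point(s)
  x = 11: RHS = 1, y in [1, 16]  -> 2 point(s)
  x = 13: RHS = 0, y in [0]  -> 1 point(s)
Affine points: 17. Add the point at infinity: total = 18.

#E(F_17) = 18


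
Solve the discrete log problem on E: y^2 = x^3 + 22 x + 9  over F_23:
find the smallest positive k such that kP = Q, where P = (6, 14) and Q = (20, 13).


Enumerate multiples of P until we hit Q = (20, 13):
  1P = (6, 14)
  2P = (20, 13)
Match found at i = 2.

k = 2


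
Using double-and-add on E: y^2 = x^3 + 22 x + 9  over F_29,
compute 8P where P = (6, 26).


k = 8 = 1000_2 (binary, LSB first: 0001)
Double-and-add from P = (6, 26):
  bit 0 = 0: acc unchanged = O
  bit 1 = 0: acc unchanged = O
  bit 2 = 0: acc unchanged = O
  bit 3 = 1: acc = O + (11, 25) = (11, 25)

8P = (11, 25)


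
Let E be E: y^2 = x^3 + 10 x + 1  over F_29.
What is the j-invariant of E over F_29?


Delta = -16(4 a^3 + 27 b^2) mod 29 = 6
-1728 * (4 a)^3 = -1728 * (4*10)^3 mod 29 = 22
j = 22 * 6^(-1) mod 29 = 23

j = 23 (mod 29)


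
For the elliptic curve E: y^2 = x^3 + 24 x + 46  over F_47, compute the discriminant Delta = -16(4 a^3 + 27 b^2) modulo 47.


4 a^3 + 27 b^2 = 4*24^3 + 27*46^2 = 55296 + 57132 = 112428
Delta = -16 * (112428) = -1798848
Delta mod 47 = 30

Delta = 30 (mod 47)


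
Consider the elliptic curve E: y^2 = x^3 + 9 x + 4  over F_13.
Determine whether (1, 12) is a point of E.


Check whether y^2 = x^3 + 9 x + 4 (mod 13) for (x, y) = (1, 12).
LHS: y^2 = 12^2 mod 13 = 1
RHS: x^3 + 9 x + 4 = 1^3 + 9*1 + 4 mod 13 = 1
LHS = RHS

Yes, on the curve


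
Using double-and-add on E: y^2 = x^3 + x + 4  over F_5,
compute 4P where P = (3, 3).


k = 4 = 100_2 (binary, LSB first: 001)
Double-and-add from P = (3, 3):
  bit 0 = 0: acc unchanged = O
  bit 1 = 0: acc unchanged = O
  bit 2 = 1: acc = O + (3, 3) = (3, 3)

4P = (3, 3)


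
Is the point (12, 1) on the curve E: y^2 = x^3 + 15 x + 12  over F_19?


Check whether y^2 = x^3 + 15 x + 12 (mod 19) for (x, y) = (12, 1).
LHS: y^2 = 1^2 mod 19 = 1
RHS: x^3 + 15 x + 12 = 12^3 + 15*12 + 12 mod 19 = 1
LHS = RHS

Yes, on the curve


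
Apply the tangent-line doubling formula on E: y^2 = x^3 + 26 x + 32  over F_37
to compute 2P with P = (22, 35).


Doubling: s = (3 x1^2 + a) / (2 y1)
s = (3*22^2 + 26) / (2*35) mod 37 = 19
x3 = s^2 - 2 x1 mod 37 = 19^2 - 2*22 = 21
y3 = s (x1 - x3) - y1 mod 37 = 19 * (22 - 21) - 35 = 21

2P = (21, 21)


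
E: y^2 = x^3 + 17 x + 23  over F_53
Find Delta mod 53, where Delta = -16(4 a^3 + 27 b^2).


4 a^3 + 27 b^2 = 4*17^3 + 27*23^2 = 19652 + 14283 = 33935
Delta = -16 * (33935) = -542960
Delta mod 53 = 25

Delta = 25 (mod 53)


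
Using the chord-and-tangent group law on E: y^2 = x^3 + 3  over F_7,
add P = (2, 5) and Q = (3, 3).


P != Q, so use the chord formula.
s = (y2 - y1) / (x2 - x1) = (5) / (1) mod 7 = 5
x3 = s^2 - x1 - x2 mod 7 = 5^2 - 2 - 3 = 6
y3 = s (x1 - x3) - y1 mod 7 = 5 * (2 - 6) - 5 = 3

P + Q = (6, 3)


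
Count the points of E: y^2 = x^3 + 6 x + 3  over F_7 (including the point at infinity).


For each x in F_7, count y with y^2 = x^3 + 6 x + 3 mod 7:
  x = 2: RHS = 2, y in [3, 4]  -> 2 point(s)
  x = 4: RHS = 0, y in [0]  -> 1 point(s)
  x = 5: RHS = 4, y in [2, 5]  -> 2 point(s)
Affine points: 5. Add the point at infinity: total = 6.

#E(F_7) = 6


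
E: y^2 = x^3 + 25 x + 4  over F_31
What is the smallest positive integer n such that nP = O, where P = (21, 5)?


Compute successive multiples of P until we hit O:
  1P = (21, 5)
  2P = (30, 28)
  3P = (16, 25)
  4P = (10, 13)
  5P = (20, 14)
  6P = (9, 11)
  7P = (9, 20)
  8P = (20, 17)
  ... (continuing to 13P)
  13P = O

ord(P) = 13


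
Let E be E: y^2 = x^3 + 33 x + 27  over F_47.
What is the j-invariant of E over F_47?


Delta = -16(4 a^3 + 27 b^2) mod 47 = 43
-1728 * (4 a)^3 = -1728 * (4*33)^3 mod 47 = 18
j = 18 * 43^(-1) mod 47 = 19

j = 19 (mod 47)


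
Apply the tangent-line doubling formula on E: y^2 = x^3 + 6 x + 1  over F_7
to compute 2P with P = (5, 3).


Doubling: s = (3 x1^2 + a) / (2 y1)
s = (3*5^2 + 6) / (2*3) mod 7 = 3
x3 = s^2 - 2 x1 mod 7 = 3^2 - 2*5 = 6
y3 = s (x1 - x3) - y1 mod 7 = 3 * (5 - 6) - 3 = 1

2P = (6, 1)


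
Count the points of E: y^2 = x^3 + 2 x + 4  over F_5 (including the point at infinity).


For each x in F_5, count y with y^2 = x^3 + 2 x + 4 mod 5:
  x = 0: RHS = 4, y in [2, 3]  -> 2 point(s)
  x = 2: RHS = 1, y in [1, 4]  -> 2 point(s)
  x = 4: RHS = 1, y in [1, 4]  -> 2 point(s)
Affine points: 6. Add the point at infinity: total = 7.

#E(F_5) = 7


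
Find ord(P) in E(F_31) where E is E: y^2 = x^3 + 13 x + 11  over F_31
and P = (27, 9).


Compute successive multiples of P until we hit O:
  1P = (27, 9)
  2P = (28, 10)
  3P = (8, 10)
  4P = (10, 26)
  5P = (26, 21)
  6P = (29, 15)
  7P = (15, 27)
  8P = (30, 11)
  ... (continuing to 37P)
  37P = O

ord(P) = 37


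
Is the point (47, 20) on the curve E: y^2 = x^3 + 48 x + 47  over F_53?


Check whether y^2 = x^3 + 48 x + 47 (mod 53) for (x, y) = (47, 20).
LHS: y^2 = 20^2 mod 53 = 29
RHS: x^3 + 48 x + 47 = 47^3 + 48*47 + 47 mod 53 = 20
LHS != RHS

No, not on the curve


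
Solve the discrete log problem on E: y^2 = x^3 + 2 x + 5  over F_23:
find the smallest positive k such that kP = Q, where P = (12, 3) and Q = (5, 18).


Enumerate multiples of P until we hit Q = (5, 18):
  1P = (12, 3)
  2P = (5, 5)
  3P = (15, 11)
  4P = (21, 19)
  5P = (19, 5)
  6P = (1, 10)
  7P = (22, 18)
  8P = (20, 8)
  9P = (9, 19)
  10P = (10, 17)
  11P = (4, 10)
  12P = (11, 22)
  13P = (16, 4)
  14P = (8, 21)
  15P = (6, 16)
  16P = (18, 10)
  17P = (18, 13)
  18P = (6, 7)
  19P = (8, 2)
  20P = (16, 19)
  21P = (11, 1)
  22P = (4, 13)
  23P = (10, 6)
  24P = (9, 4)
  25P = (20, 15)
  26P = (22, 5)
  27P = (1, 13)
  28P = (19, 18)
  29P = (21, 4)
  30P = (15, 12)
  31P = (5, 18)
Match found at i = 31.

k = 31


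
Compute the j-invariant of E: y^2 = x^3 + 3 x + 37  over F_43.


Delta = -16(4 a^3 + 27 b^2) mod 43 = 6
-1728 * (4 a)^3 = -1728 * (4*3)^3 mod 43 = 22
j = 22 * 6^(-1) mod 43 = 18

j = 18 (mod 43)


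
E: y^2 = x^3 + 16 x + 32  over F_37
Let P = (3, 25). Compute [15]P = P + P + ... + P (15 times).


k = 15 = 1111_2 (binary, LSB first: 1111)
Double-and-add from P = (3, 25):
  bit 0 = 1: acc = O + (3, 25) = (3, 25)
  bit 1 = 1: acc = (3, 25) + (1, 30) = (30, 24)
  bit 2 = 1: acc = (30, 24) + (14, 22) = (4, 7)
  bit 3 = 1: acc = (4, 7) + (21, 3) = (15, 13)

15P = (15, 13)


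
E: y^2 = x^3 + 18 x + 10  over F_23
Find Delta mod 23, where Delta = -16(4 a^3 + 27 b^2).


4 a^3 + 27 b^2 = 4*18^3 + 27*10^2 = 23328 + 2700 = 26028
Delta = -16 * (26028) = -416448
Delta mod 23 = 13

Delta = 13 (mod 23)


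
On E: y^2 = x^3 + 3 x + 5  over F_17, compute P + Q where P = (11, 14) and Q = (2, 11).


P != Q, so use the chord formula.
s = (y2 - y1) / (x2 - x1) = (14) / (8) mod 17 = 6
x3 = s^2 - x1 - x2 mod 17 = 6^2 - 11 - 2 = 6
y3 = s (x1 - x3) - y1 mod 17 = 6 * (11 - 6) - 14 = 16

P + Q = (6, 16)


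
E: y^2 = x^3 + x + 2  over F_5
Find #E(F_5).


For each x in F_5, count y with y^2 = x^3 + 1 x + 2 mod 5:
  x = 1: RHS = 4, y in [2, 3]  -> 2 point(s)
  x = 4: RHS = 0, y in [0]  -> 1 point(s)
Affine points: 3. Add the point at infinity: total = 4.

#E(F_5) = 4


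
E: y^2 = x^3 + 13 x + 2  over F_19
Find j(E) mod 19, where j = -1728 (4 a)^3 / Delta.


Delta = -16(4 a^3 + 27 b^2) mod 19 = 12
-1728 * (4 a)^3 = -1728 * (4*13)^3 mod 19 = 8
j = 8 * 12^(-1) mod 19 = 7

j = 7 (mod 19)


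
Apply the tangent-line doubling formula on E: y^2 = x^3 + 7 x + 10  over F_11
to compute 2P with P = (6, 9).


Doubling: s = (3 x1^2 + a) / (2 y1)
s = (3*6^2 + 7) / (2*9) mod 11 = 7
x3 = s^2 - 2 x1 mod 11 = 7^2 - 2*6 = 4
y3 = s (x1 - x3) - y1 mod 11 = 7 * (6 - 4) - 9 = 5

2P = (4, 5)


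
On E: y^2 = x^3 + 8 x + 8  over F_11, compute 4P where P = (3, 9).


k = 4 = 100_2 (binary, LSB first: 001)
Double-and-add from P = (3, 9):
  bit 0 = 0: acc unchanged = O
  bit 1 = 0: acc unchanged = O
  bit 2 = 1: acc = O + (7, 0) = (7, 0)

4P = (7, 0)


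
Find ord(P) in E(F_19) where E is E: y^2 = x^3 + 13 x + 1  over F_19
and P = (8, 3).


Compute successive multiples of P until we hit O:
  1P = (8, 3)
  2P = (14, 1)
  3P = (14, 18)
  4P = (8, 16)
  5P = O

ord(P) = 5


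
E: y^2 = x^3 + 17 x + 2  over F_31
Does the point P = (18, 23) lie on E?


Check whether y^2 = x^3 + 17 x + 2 (mod 31) for (x, y) = (18, 23).
LHS: y^2 = 23^2 mod 31 = 2
RHS: x^3 + 17 x + 2 = 18^3 + 17*18 + 2 mod 31 = 2
LHS = RHS

Yes, on the curve


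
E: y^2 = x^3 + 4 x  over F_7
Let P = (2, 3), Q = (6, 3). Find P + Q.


P != Q, so use the chord formula.
s = (y2 - y1) / (x2 - x1) = (0) / (4) mod 7 = 0
x3 = s^2 - x1 - x2 mod 7 = 0^2 - 2 - 6 = 6
y3 = s (x1 - x3) - y1 mod 7 = 0 * (2 - 6) - 3 = 4

P + Q = (6, 4)


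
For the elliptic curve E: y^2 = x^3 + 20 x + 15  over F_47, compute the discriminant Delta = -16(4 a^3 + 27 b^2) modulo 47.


4 a^3 + 27 b^2 = 4*20^3 + 27*15^2 = 32000 + 6075 = 38075
Delta = -16 * (38075) = -609200
Delta mod 47 = 14

Delta = 14 (mod 47)


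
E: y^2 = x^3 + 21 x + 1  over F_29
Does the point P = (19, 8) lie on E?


Check whether y^2 = x^3 + 21 x + 1 (mod 29) for (x, y) = (19, 8).
LHS: y^2 = 8^2 mod 29 = 6
RHS: x^3 + 21 x + 1 = 19^3 + 21*19 + 1 mod 29 = 9
LHS != RHS

No, not on the curve


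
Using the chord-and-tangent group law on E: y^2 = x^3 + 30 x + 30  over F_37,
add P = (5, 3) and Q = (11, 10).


P != Q, so use the chord formula.
s = (y2 - y1) / (x2 - x1) = (7) / (6) mod 37 = 32
x3 = s^2 - x1 - x2 mod 37 = 32^2 - 5 - 11 = 9
y3 = s (x1 - x3) - y1 mod 37 = 32 * (5 - 9) - 3 = 17

P + Q = (9, 17)


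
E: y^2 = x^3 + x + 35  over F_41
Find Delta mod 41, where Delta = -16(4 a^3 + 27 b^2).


4 a^3 + 27 b^2 = 4*1^3 + 27*35^2 = 4 + 33075 = 33079
Delta = -16 * (33079) = -529264
Delta mod 41 = 5

Delta = 5 (mod 41)


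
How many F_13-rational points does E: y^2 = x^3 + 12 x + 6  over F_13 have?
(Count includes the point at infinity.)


For each x in F_13, count y with y^2 = x^3 + 12 x + 6 mod 13:
  x = 2: RHS = 12, y in [5, 8]  -> 2 point(s)
  x = 3: RHS = 4, y in [2, 11]  -> 2 point(s)
  x = 4: RHS = 1, y in [1, 12]  -> 2 point(s)
  x = 5: RHS = 9, y in [3, 10]  -> 2 point(s)
  x = 7: RHS = 4, y in [2, 11]  -> 2 point(s)
  x = 8: RHS = 3, y in [4, 9]  -> 2 point(s)
  x = 11: RHS = 0, y in [0]  -> 1 point(s)
Affine points: 13. Add the point at infinity: total = 14.

#E(F_13) = 14


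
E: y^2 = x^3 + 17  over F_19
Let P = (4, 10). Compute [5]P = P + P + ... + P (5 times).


k = 5 = 101_2 (binary, LSB first: 101)
Double-and-add from P = (4, 10):
  bit 0 = 1: acc = O + (4, 10) = (4, 10)
  bit 1 = 0: acc unchanged = (4, 10)
  bit 2 = 1: acc = (4, 10) + (12, 15) = (12, 4)

5P = (12, 4)


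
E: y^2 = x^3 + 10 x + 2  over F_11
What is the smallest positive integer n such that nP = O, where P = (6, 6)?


Compute successive multiples of P until we hit O:
  1P = (6, 6)
  2P = (8, 0)
  3P = (6, 5)
  4P = O

ord(P) = 4


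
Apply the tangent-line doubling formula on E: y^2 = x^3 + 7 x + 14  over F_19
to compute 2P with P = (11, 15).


Doubling: s = (3 x1^2 + a) / (2 y1)
s = (3*11^2 + 7) / (2*15) mod 19 = 6
x3 = s^2 - 2 x1 mod 19 = 6^2 - 2*11 = 14
y3 = s (x1 - x3) - y1 mod 19 = 6 * (11 - 14) - 15 = 5

2P = (14, 5)


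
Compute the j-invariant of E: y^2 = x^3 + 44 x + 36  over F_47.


Delta = -16(4 a^3 + 27 b^2) mod 47 = 28
-1728 * (4 a)^3 = -1728 * (4*44)^3 mod 47 = 27
j = 27 * 28^(-1) mod 47 = 6

j = 6 (mod 47)


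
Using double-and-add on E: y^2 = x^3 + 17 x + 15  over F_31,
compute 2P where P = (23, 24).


k = 2 = 10_2 (binary, LSB first: 01)
Double-and-add from P = (23, 24):
  bit 0 = 0: acc unchanged = O
  bit 1 = 1: acc = O + (10, 10) = (10, 10)

2P = (10, 10)


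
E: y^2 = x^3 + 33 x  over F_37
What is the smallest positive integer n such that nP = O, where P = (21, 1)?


Compute successive multiples of P until we hit O:
  1P = (21, 1)
  2P = (28, 26)
  3P = (0, 0)
  4P = (28, 11)
  5P = (21, 36)
  6P = O

ord(P) = 6


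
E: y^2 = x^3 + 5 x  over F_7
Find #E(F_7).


For each x in F_7, count y with y^2 = x^3 + 5 x + 0 mod 7:
  x = 0: RHS = 0, y in [0]  -> 1 point(s)
  x = 2: RHS = 4, y in [2, 5]  -> 2 point(s)
  x = 3: RHS = 0, y in [0]  -> 1 point(s)
  x = 4: RHS = 0, y in [0]  -> 1 point(s)
  x = 6: RHS = 1, y in [1, 6]  -> 2 point(s)
Affine points: 7. Add the point at infinity: total = 8.

#E(F_7) = 8


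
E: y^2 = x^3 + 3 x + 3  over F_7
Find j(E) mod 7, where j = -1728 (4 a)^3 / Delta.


Delta = -16(4 a^3 + 27 b^2) mod 7 = 5
-1728 * (4 a)^3 = -1728 * (4*3)^3 mod 7 = 6
j = 6 * 5^(-1) mod 7 = 4

j = 4 (mod 7)


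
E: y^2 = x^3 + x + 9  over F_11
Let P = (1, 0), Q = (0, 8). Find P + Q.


P != Q, so use the chord formula.
s = (y2 - y1) / (x2 - x1) = (8) / (10) mod 11 = 3
x3 = s^2 - x1 - x2 mod 11 = 3^2 - 1 - 0 = 8
y3 = s (x1 - x3) - y1 mod 11 = 3 * (1 - 8) - 0 = 1

P + Q = (8, 1)


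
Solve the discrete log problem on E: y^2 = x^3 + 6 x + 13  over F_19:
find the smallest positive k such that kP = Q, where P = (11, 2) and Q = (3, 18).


Enumerate multiples of P until we hit Q = (3, 18):
  1P = (11, 2)
  2P = (1, 18)
  3P = (5, 15)
  4P = (4, 5)
  5P = (10, 3)
  6P = (18, 5)
  7P = (15, 18)
  8P = (9, 6)
  9P = (3, 1)
  10P = (16, 14)
  11P = (16, 5)
  12P = (3, 18)
Match found at i = 12.

k = 12


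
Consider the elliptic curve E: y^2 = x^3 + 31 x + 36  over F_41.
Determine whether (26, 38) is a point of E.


Check whether y^2 = x^3 + 31 x + 36 (mod 41) for (x, y) = (26, 38).
LHS: y^2 = 38^2 mod 41 = 9
RHS: x^3 + 31 x + 36 = 26^3 + 31*26 + 36 mod 41 = 9
LHS = RHS

Yes, on the curve


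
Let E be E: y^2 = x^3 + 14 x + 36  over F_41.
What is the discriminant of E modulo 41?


4 a^3 + 27 b^2 = 4*14^3 + 27*36^2 = 10976 + 34992 = 45968
Delta = -16 * (45968) = -735488
Delta mod 41 = 11

Delta = 11 (mod 41)


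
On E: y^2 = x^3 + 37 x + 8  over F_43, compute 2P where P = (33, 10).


Doubling: s = (3 x1^2 + a) / (2 y1)
s = (3*33^2 + 37) / (2*10) mod 43 = 19
x3 = s^2 - 2 x1 mod 43 = 19^2 - 2*33 = 37
y3 = s (x1 - x3) - y1 mod 43 = 19 * (33 - 37) - 10 = 0

2P = (37, 0)


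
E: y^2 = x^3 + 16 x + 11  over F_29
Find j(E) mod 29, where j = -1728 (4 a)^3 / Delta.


Delta = -16(4 a^3 + 27 b^2) mod 29 = 2
-1728 * (4 a)^3 = -1728 * (4*16)^3 mod 29 = 11
j = 11 * 2^(-1) mod 29 = 20

j = 20 (mod 29)


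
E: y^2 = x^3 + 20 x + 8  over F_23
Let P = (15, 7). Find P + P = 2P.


Doubling: s = (3 x1^2 + a) / (2 y1)
s = (3*15^2 + 20) / (2*7) mod 23 = 2
x3 = s^2 - 2 x1 mod 23 = 2^2 - 2*15 = 20
y3 = s (x1 - x3) - y1 mod 23 = 2 * (15 - 20) - 7 = 6

2P = (20, 6)


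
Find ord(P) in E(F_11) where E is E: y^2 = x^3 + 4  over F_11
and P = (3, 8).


Compute successive multiples of P until we hit O:
  1P = (3, 8)
  2P = (6, 0)
  3P = (3, 3)
  4P = O

ord(P) = 4


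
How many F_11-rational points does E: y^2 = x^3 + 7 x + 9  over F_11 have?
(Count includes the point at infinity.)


For each x in F_11, count y with y^2 = x^3 + 7 x + 9 mod 11:
  x = 0: RHS = 9, y in [3, 8]  -> 2 point(s)
  x = 2: RHS = 9, y in [3, 8]  -> 2 point(s)
  x = 5: RHS = 4, y in [2, 9]  -> 2 point(s)
  x = 6: RHS = 3, y in [5, 6]  -> 2 point(s)
  x = 7: RHS = 5, y in [4, 7]  -> 2 point(s)
  x = 8: RHS = 5, y in [4, 7]  -> 2 point(s)
  x = 9: RHS = 9, y in [3, 8]  -> 2 point(s)
  x = 10: RHS = 1, y in [1, 10]  -> 2 point(s)
Affine points: 16. Add the point at infinity: total = 17.

#E(F_11) = 17


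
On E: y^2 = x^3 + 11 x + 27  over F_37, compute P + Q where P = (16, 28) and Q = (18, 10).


P != Q, so use the chord formula.
s = (y2 - y1) / (x2 - x1) = (19) / (2) mod 37 = 28
x3 = s^2 - x1 - x2 mod 37 = 28^2 - 16 - 18 = 10
y3 = s (x1 - x3) - y1 mod 37 = 28 * (16 - 10) - 28 = 29

P + Q = (10, 29)


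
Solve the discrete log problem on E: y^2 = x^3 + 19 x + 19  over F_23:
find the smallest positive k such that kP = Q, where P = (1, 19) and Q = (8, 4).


Enumerate multiples of P until we hit Q = (8, 4):
  1P = (1, 19)
  2P = (7, 9)
  3P = (5, 3)
  4P = (10, 17)
  5P = (20, 21)
  6P = (8, 19)
  7P = (14, 4)
  8P = (16, 16)
  9P = (18, 12)
  10P = (6, 2)
  11P = (11, 15)
  12P = (13, 18)
  13P = (13, 5)
  14P = (11, 8)
  15P = (6, 21)
  16P = (18, 11)
  17P = (16, 7)
  18P = (14, 19)
  19P = (8, 4)
Match found at i = 19.

k = 19


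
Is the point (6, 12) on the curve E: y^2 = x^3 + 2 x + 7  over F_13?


Check whether y^2 = x^3 + 2 x + 7 (mod 13) for (x, y) = (6, 12).
LHS: y^2 = 12^2 mod 13 = 1
RHS: x^3 + 2 x + 7 = 6^3 + 2*6 + 7 mod 13 = 1
LHS = RHS

Yes, on the curve


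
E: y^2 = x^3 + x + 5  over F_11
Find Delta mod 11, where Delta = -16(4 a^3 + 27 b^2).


4 a^3 + 27 b^2 = 4*1^3 + 27*5^2 = 4 + 675 = 679
Delta = -16 * (679) = -10864
Delta mod 11 = 4

Delta = 4 (mod 11)


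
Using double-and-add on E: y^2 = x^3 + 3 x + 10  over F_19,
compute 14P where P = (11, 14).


k = 14 = 1110_2 (binary, LSB first: 0111)
Double-and-add from P = (11, 14):
  bit 0 = 0: acc unchanged = O
  bit 1 = 1: acc = O + (2, 10) = (2, 10)
  bit 2 = 1: acc = (2, 10) + (12, 11) = (9, 14)
  bit 3 = 1: acc = (9, 14) + (6, 4) = (13, 17)

14P = (13, 17)


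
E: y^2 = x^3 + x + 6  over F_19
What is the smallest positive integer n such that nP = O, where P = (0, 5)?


Compute successive multiples of P until we hit O:
  1P = (0, 5)
  2P = (4, 6)
  3P = (2, 4)
  4P = (3, 6)
  5P = (14, 3)
  6P = (12, 13)
  7P = (18, 2)
  8P = (10, 3)
  ... (continuing to 18P)
  18P = O

ord(P) = 18


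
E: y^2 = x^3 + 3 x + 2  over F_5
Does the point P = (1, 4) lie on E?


Check whether y^2 = x^3 + 3 x + 2 (mod 5) for (x, y) = (1, 4).
LHS: y^2 = 4^2 mod 5 = 1
RHS: x^3 + 3 x + 2 = 1^3 + 3*1 + 2 mod 5 = 1
LHS = RHS

Yes, on the curve


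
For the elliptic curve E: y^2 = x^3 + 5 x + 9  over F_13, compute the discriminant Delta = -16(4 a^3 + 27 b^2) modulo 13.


4 a^3 + 27 b^2 = 4*5^3 + 27*9^2 = 500 + 2187 = 2687
Delta = -16 * (2687) = -42992
Delta mod 13 = 12

Delta = 12 (mod 13)


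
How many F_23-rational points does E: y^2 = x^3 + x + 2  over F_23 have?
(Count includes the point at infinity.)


For each x in F_23, count y with y^2 = x^3 + 1 x + 2 mod 23:
  x = 0: RHS = 2, y in [5, 18]  -> 2 point(s)
  x = 1: RHS = 4, y in [2, 21]  -> 2 point(s)
  x = 2: RHS = 12, y in [9, 14]  -> 2 point(s)
  x = 3: RHS = 9, y in [3, 20]  -> 2 point(s)
  x = 4: RHS = 1, y in [1, 22]  -> 2 point(s)
  x = 8: RHS = 16, y in [4, 19]  -> 2 point(s)
  x = 9: RHS = 4, y in [2, 21]  -> 2 point(s)
  x = 10: RHS = 0, y in [0]  -> 1 point(s)
  x = 13: RHS = 4, y in [2, 21]  -> 2 point(s)
  x = 14: RHS = 0, y in [0]  -> 1 point(s)
  x = 19: RHS = 3, y in [7, 16]  -> 2 point(s)
  x = 20: RHS = 18, y in [8, 15]  -> 2 point(s)
  x = 22: RHS = 0, y in [0]  -> 1 point(s)
Affine points: 23. Add the point at infinity: total = 24.

#E(F_23) = 24


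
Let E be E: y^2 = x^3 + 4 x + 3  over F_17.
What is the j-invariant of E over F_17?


Delta = -16(4 a^3 + 27 b^2) mod 17 = 6
-1728 * (4 a)^3 = -1728 * (4*4)^3 mod 17 = 11
j = 11 * 6^(-1) mod 17 = 16

j = 16 (mod 17)


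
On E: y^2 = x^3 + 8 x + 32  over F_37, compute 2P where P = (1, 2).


Doubling: s = (3 x1^2 + a) / (2 y1)
s = (3*1^2 + 8) / (2*2) mod 37 = 12
x3 = s^2 - 2 x1 mod 37 = 12^2 - 2*1 = 31
y3 = s (x1 - x3) - y1 mod 37 = 12 * (1 - 31) - 2 = 8

2P = (31, 8)


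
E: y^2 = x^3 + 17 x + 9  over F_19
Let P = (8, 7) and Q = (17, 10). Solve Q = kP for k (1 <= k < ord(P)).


Enumerate multiples of P until we hit Q = (17, 10):
  1P = (8, 7)
  2P = (3, 12)
  3P = (9, 13)
  4P = (0, 3)
  5P = (16, 8)
  6P = (6, 17)
  7P = (11, 8)
  8P = (17, 9)
  9P = (10, 1)
  10P = (10, 18)
  11P = (17, 10)
Match found at i = 11.

k = 11


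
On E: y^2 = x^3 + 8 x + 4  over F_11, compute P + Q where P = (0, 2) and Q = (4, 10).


P != Q, so use the chord formula.
s = (y2 - y1) / (x2 - x1) = (8) / (4) mod 11 = 2
x3 = s^2 - x1 - x2 mod 11 = 2^2 - 0 - 4 = 0
y3 = s (x1 - x3) - y1 mod 11 = 2 * (0 - 0) - 2 = 9

P + Q = (0, 9)


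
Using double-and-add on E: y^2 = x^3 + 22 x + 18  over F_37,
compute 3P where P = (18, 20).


k = 3 = 11_2 (binary, LSB first: 11)
Double-and-add from P = (18, 20):
  bit 0 = 1: acc = O + (18, 20) = (18, 20)
  bit 1 = 1: acc = (18, 20) + (12, 7) = (23, 0)

3P = (23, 0)


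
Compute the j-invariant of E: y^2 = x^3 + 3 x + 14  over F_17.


Delta = -16(4 a^3 + 27 b^2) mod 17 = 11
-1728 * (4 a)^3 = -1728 * (4*3)^3 mod 17 = 15
j = 15 * 11^(-1) mod 17 = 6

j = 6 (mod 17)


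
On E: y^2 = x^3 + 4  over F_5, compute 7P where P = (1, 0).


k = 7 = 111_2 (binary, LSB first: 111)
Double-and-add from P = (1, 0):
  bit 0 = 1: acc = O + (1, 0) = (1, 0)
  bit 1 = 1: acc = (1, 0) + O = (1, 0)
  bit 2 = 1: acc = (1, 0) + O = (1, 0)

7P = (1, 0)


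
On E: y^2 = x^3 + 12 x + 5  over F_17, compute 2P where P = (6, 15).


Doubling: s = (3 x1^2 + a) / (2 y1)
s = (3*6^2 + 12) / (2*15) mod 17 = 4
x3 = s^2 - 2 x1 mod 17 = 4^2 - 2*6 = 4
y3 = s (x1 - x3) - y1 mod 17 = 4 * (6 - 4) - 15 = 10

2P = (4, 10)


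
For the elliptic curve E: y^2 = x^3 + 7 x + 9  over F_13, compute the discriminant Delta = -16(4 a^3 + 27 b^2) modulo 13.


4 a^3 + 27 b^2 = 4*7^3 + 27*9^2 = 1372 + 2187 = 3559
Delta = -16 * (3559) = -56944
Delta mod 13 = 9

Delta = 9 (mod 13)


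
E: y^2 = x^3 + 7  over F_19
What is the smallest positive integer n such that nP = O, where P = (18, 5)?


Compute successive multiples of P until we hit O:
  1P = (18, 5)
  2P = (0, 8)
  3P = (10, 0)
  4P = (0, 11)
  5P = (18, 14)
  6P = O

ord(P) = 6


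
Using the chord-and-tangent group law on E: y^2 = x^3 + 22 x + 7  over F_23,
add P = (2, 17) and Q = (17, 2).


P != Q, so use the chord formula.
s = (y2 - y1) / (x2 - x1) = (8) / (15) mod 23 = 22
x3 = s^2 - x1 - x2 mod 23 = 22^2 - 2 - 17 = 5
y3 = s (x1 - x3) - y1 mod 23 = 22 * (2 - 5) - 17 = 9

P + Q = (5, 9)


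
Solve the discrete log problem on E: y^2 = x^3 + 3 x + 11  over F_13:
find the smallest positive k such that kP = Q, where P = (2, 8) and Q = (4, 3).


Enumerate multiples of P until we hit Q = (4, 3):
  1P = (2, 8)
  2P = (8, 1)
  3P = (4, 3)
Match found at i = 3.

k = 3


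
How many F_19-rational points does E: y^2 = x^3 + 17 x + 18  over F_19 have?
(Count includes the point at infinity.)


For each x in F_19, count y with y^2 = x^3 + 17 x + 18 mod 19:
  x = 1: RHS = 17, y in [6, 13]  -> 2 point(s)
  x = 3: RHS = 1, y in [1, 18]  -> 2 point(s)
  x = 4: RHS = 17, y in [6, 13]  -> 2 point(s)
  x = 5: RHS = 0, y in [0]  -> 1 point(s)
  x = 7: RHS = 5, y in [9, 10]  -> 2 point(s)
  x = 8: RHS = 1, y in [1, 18]  -> 2 point(s)
  x = 9: RHS = 7, y in [8, 11]  -> 2 point(s)
  x = 11: RHS = 16, y in [4, 15]  -> 2 point(s)
  x = 13: RHS = 4, y in [2, 17]  -> 2 point(s)
  x = 14: RHS = 17, y in [6, 13]  -> 2 point(s)
  x = 15: RHS = 0, y in [0]  -> 1 point(s)
  x = 16: RHS = 16, y in [4, 15]  -> 2 point(s)
  x = 18: RHS = 0, y in [0]  -> 1 point(s)
Affine points: 23. Add the point at infinity: total = 24.

#E(F_19) = 24


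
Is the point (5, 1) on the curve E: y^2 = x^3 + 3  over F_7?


Check whether y^2 = x^3 + 0 x + 3 (mod 7) for (x, y) = (5, 1).
LHS: y^2 = 1^2 mod 7 = 1
RHS: x^3 + 0 x + 3 = 5^3 + 0*5 + 3 mod 7 = 2
LHS != RHS

No, not on the curve


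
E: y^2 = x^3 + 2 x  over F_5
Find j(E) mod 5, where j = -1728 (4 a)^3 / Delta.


Delta = -16(4 a^3 + 27 b^2) mod 5 = 3
-1728 * (4 a)^3 = -1728 * (4*2)^3 mod 5 = 4
j = 4 * 3^(-1) mod 5 = 3

j = 3 (mod 5)


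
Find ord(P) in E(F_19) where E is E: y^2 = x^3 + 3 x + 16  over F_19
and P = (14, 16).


Compute successive multiples of P until we hit O:
  1P = (14, 16)
  2P = (8, 1)
  3P = (8, 18)
  4P = (14, 3)
  5P = O

ord(P) = 5


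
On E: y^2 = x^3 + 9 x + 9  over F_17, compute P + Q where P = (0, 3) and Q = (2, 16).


P != Q, so use the chord formula.
s = (y2 - y1) / (x2 - x1) = (13) / (2) mod 17 = 15
x3 = s^2 - x1 - x2 mod 17 = 15^2 - 0 - 2 = 2
y3 = s (x1 - x3) - y1 mod 17 = 15 * (0 - 2) - 3 = 1

P + Q = (2, 1)


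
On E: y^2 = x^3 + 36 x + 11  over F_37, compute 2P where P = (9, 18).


Doubling: s = (3 x1^2 + a) / (2 y1)
s = (3*9^2 + 36) / (2*18) mod 37 = 17
x3 = s^2 - 2 x1 mod 37 = 17^2 - 2*9 = 12
y3 = s (x1 - x3) - y1 mod 37 = 17 * (9 - 12) - 18 = 5

2P = (12, 5)


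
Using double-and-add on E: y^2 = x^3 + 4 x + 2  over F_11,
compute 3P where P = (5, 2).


k = 3 = 11_2 (binary, LSB first: 11)
Double-and-add from P = (5, 2):
  bit 0 = 1: acc = O + (5, 2) = (5, 2)
  bit 1 = 1: acc = (5, 2) + (4, 4) = (6, 0)

3P = (6, 0)


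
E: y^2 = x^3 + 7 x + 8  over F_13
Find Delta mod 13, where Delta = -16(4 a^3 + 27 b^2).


4 a^3 + 27 b^2 = 4*7^3 + 27*8^2 = 1372 + 1728 = 3100
Delta = -16 * (3100) = -49600
Delta mod 13 = 8

Delta = 8 (mod 13)


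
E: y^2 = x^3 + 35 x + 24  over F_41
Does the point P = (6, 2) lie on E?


Check whether y^2 = x^3 + 35 x + 24 (mod 41) for (x, y) = (6, 2).
LHS: y^2 = 2^2 mod 41 = 4
RHS: x^3 + 35 x + 24 = 6^3 + 35*6 + 24 mod 41 = 40
LHS != RHS

No, not on the curve


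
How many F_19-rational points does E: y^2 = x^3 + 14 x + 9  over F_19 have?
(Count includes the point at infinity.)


For each x in F_19, count y with y^2 = x^3 + 14 x + 9 mod 19:
  x = 0: RHS = 9, y in [3, 16]  -> 2 point(s)
  x = 1: RHS = 5, y in [9, 10]  -> 2 point(s)
  x = 2: RHS = 7, y in [8, 11]  -> 2 point(s)
  x = 6: RHS = 5, y in [9, 10]  -> 2 point(s)
  x = 8: RHS = 6, y in [5, 14]  -> 2 point(s)
  x = 9: RHS = 9, y in [3, 16]  -> 2 point(s)
  x = 10: RHS = 9, y in [3, 16]  -> 2 point(s)
  x = 12: RHS = 5, y in [9, 10]  -> 2 point(s)
  x = 14: RHS = 4, y in [2, 17]  -> 2 point(s)
  x = 16: RHS = 16, y in [4, 15]  -> 2 point(s)
  x = 17: RHS = 11, y in [7, 12]  -> 2 point(s)
Affine points: 22. Add the point at infinity: total = 23.

#E(F_19) = 23


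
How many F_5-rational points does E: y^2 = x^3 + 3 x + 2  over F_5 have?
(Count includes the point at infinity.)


For each x in F_5, count y with y^2 = x^3 + 3 x + 2 mod 5:
  x = 1: RHS = 1, y in [1, 4]  -> 2 point(s)
  x = 2: RHS = 1, y in [1, 4]  -> 2 point(s)
Affine points: 4. Add the point at infinity: total = 5.

#E(F_5) = 5


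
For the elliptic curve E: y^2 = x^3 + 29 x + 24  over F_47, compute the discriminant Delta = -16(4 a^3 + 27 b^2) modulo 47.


4 a^3 + 27 b^2 = 4*29^3 + 27*24^2 = 97556 + 15552 = 113108
Delta = -16 * (113108) = -1809728
Delta mod 47 = 7

Delta = 7 (mod 47)


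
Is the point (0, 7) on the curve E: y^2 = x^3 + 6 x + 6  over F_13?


Check whether y^2 = x^3 + 6 x + 6 (mod 13) for (x, y) = (0, 7).
LHS: y^2 = 7^2 mod 13 = 10
RHS: x^3 + 6 x + 6 = 0^3 + 6*0 + 6 mod 13 = 6
LHS != RHS

No, not on the curve


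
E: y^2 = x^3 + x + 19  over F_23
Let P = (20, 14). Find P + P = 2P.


Doubling: s = (3 x1^2 + a) / (2 y1)
s = (3*20^2 + 1) / (2*14) mod 23 = 1
x3 = s^2 - 2 x1 mod 23 = 1^2 - 2*20 = 7
y3 = s (x1 - x3) - y1 mod 23 = 1 * (20 - 7) - 14 = 22

2P = (7, 22)


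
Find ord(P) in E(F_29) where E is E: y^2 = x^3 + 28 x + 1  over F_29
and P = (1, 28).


Compute successive multiples of P until we hit O:
  1P = (1, 28)
  2P = (28, 28)
  3P = (0, 1)
  4P = (3, 5)
  5P = (5, 18)
  6P = (22, 10)
  7P = (2, 6)
  8P = (17, 5)
  ... (continuing to 37P)
  37P = O

ord(P) = 37


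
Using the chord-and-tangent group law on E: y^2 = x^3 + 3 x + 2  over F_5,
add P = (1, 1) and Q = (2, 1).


P != Q, so use the chord formula.
s = (y2 - y1) / (x2 - x1) = (0) / (1) mod 5 = 0
x3 = s^2 - x1 - x2 mod 5 = 0^2 - 1 - 2 = 2
y3 = s (x1 - x3) - y1 mod 5 = 0 * (1 - 2) - 1 = 4

P + Q = (2, 4)


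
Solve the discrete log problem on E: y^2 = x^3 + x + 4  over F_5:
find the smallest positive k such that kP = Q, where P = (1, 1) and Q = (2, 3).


Enumerate multiples of P until we hit Q = (2, 3):
  1P = (1, 1)
  2P = (2, 2)
  3P = (3, 2)
  4P = (0, 2)
  5P = (0, 3)
  6P = (3, 3)
  7P = (2, 3)
Match found at i = 7.

k = 7


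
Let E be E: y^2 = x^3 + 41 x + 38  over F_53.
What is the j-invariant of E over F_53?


Delta = -16(4 a^3 + 27 b^2) mod 53 = 36
-1728 * (4 a)^3 = -1728 * (4*41)^3 mod 53 = 28
j = 28 * 36^(-1) mod 53 = 42

j = 42 (mod 53)


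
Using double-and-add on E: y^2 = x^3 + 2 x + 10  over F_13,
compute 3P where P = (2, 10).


k = 3 = 11_2 (binary, LSB first: 11)
Double-and-add from P = (2, 10):
  bit 0 = 1: acc = O + (2, 10) = (2, 10)
  bit 1 = 1: acc = (2, 10) + (0, 7) = (10, 4)

3P = (10, 4)


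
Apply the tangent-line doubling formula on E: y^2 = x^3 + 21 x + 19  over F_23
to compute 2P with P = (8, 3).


Doubling: s = (3 x1^2 + a) / (2 y1)
s = (3*8^2 + 21) / (2*3) mod 23 = 1
x3 = s^2 - 2 x1 mod 23 = 1^2 - 2*8 = 8
y3 = s (x1 - x3) - y1 mod 23 = 1 * (8 - 8) - 3 = 20

2P = (8, 20)


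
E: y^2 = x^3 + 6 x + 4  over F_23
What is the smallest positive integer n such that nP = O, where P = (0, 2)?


Compute successive multiples of P until we hit O:
  1P = (0, 2)
  2P = (8, 9)
  3P = (19, 13)
  4P = (13, 5)
  5P = (14, 16)
  6P = (10, 11)
  7P = (3, 16)
  8P = (6, 16)
  ... (continuing to 20P)
  20P = O

ord(P) = 20


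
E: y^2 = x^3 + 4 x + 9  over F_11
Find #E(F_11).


For each x in F_11, count y with y^2 = x^3 + 4 x + 9 mod 11:
  x = 0: RHS = 9, y in [3, 8]  -> 2 point(s)
  x = 1: RHS = 3, y in [5, 6]  -> 2 point(s)
  x = 2: RHS = 3, y in [5, 6]  -> 2 point(s)
  x = 3: RHS = 4, y in [2, 9]  -> 2 point(s)
  x = 4: RHS = 1, y in [1, 10]  -> 2 point(s)
  x = 5: RHS = 0, y in [0]  -> 1 point(s)
  x = 8: RHS = 3, y in [5, 6]  -> 2 point(s)
  x = 9: RHS = 4, y in [2, 9]  -> 2 point(s)
  x = 10: RHS = 4, y in [2, 9]  -> 2 point(s)
Affine points: 17. Add the point at infinity: total = 18.

#E(F_11) = 18


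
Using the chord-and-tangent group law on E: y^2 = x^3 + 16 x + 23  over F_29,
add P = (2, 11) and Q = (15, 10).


P != Q, so use the chord formula.
s = (y2 - y1) / (x2 - x1) = (28) / (13) mod 29 = 20
x3 = s^2 - x1 - x2 mod 29 = 20^2 - 2 - 15 = 6
y3 = s (x1 - x3) - y1 mod 29 = 20 * (2 - 6) - 11 = 25

P + Q = (6, 25)


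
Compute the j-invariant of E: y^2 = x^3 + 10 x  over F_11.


Delta = -16(4 a^3 + 27 b^2) mod 11 = 9
-1728 * (4 a)^3 = -1728 * (4*10)^3 mod 11 = 9
j = 9 * 9^(-1) mod 11 = 1

j = 1 (mod 11)


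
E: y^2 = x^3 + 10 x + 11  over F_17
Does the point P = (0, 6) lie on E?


Check whether y^2 = x^3 + 10 x + 11 (mod 17) for (x, y) = (0, 6).
LHS: y^2 = 6^2 mod 17 = 2
RHS: x^3 + 10 x + 11 = 0^3 + 10*0 + 11 mod 17 = 11
LHS != RHS

No, not on the curve


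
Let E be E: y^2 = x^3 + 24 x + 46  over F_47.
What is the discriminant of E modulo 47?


4 a^3 + 27 b^2 = 4*24^3 + 27*46^2 = 55296 + 57132 = 112428
Delta = -16 * (112428) = -1798848
Delta mod 47 = 30

Delta = 30 (mod 47)


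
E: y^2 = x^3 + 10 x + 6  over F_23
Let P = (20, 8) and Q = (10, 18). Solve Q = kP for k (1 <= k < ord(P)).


Enumerate multiples of P until we hit Q = (10, 18):
  1P = (20, 8)
  2P = (10, 18)
Match found at i = 2.

k = 2


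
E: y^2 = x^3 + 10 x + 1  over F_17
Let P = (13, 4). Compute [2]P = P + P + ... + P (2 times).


k = 2 = 10_2 (binary, LSB first: 01)
Double-and-add from P = (13, 4):
  bit 0 = 0: acc unchanged = O
  bit 1 = 1: acc = O + (0, 1) = (0, 1)

2P = (0, 1)


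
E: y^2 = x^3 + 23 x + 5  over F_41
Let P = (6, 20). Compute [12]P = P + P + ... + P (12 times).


k = 12 = 1100_2 (binary, LSB first: 0011)
Double-and-add from P = (6, 20):
  bit 0 = 0: acc unchanged = O
  bit 1 = 0: acc unchanged = O
  bit 2 = 1: acc = O + (21, 27) = (21, 27)
  bit 3 = 1: acc = (21, 27) + (17, 15) = (12, 0)

12P = (12, 0)


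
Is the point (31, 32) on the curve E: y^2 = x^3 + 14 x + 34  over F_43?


Check whether y^2 = x^3 + 14 x + 34 (mod 43) for (x, y) = (31, 32).
LHS: y^2 = 32^2 mod 43 = 35
RHS: x^3 + 14 x + 34 = 31^3 + 14*31 + 34 mod 43 = 30
LHS != RHS

No, not on the curve


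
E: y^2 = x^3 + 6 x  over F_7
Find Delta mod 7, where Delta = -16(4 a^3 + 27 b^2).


4 a^3 + 27 b^2 = 4*6^3 + 27*0^2 = 864 + 0 = 864
Delta = -16 * (864) = -13824
Delta mod 7 = 1

Delta = 1 (mod 7)


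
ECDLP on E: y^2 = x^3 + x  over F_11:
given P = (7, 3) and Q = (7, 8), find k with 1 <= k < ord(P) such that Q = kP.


Enumerate multiples of P until we hit Q = (7, 8):
  1P = (7, 3)
  2P = (9, 10)
  3P = (10, 3)
  4P = (5, 8)
  5P = (8, 5)
  6P = (0, 0)
  7P = (8, 6)
  8P = (5, 3)
  9P = (10, 8)
  10P = (9, 1)
  11P = (7, 8)
Match found at i = 11.

k = 11


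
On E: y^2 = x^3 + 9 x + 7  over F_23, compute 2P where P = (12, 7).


Doubling: s = (3 x1^2 + a) / (2 y1)
s = (3*12^2 + 9) / (2*7) mod 23 = 20
x3 = s^2 - 2 x1 mod 23 = 20^2 - 2*12 = 8
y3 = s (x1 - x3) - y1 mod 23 = 20 * (12 - 8) - 7 = 4

2P = (8, 4)


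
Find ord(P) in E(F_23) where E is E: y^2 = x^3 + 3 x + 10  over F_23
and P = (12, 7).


Compute successive multiples of P until we hit O:
  1P = (12, 7)
  2P = (7, 12)
  3P = (5, 9)
  4P = (15, 7)
  5P = (19, 16)
  6P = (19, 7)
  7P = (15, 16)
  8P = (5, 14)
  ... (continuing to 11P)
  11P = O

ord(P) = 11


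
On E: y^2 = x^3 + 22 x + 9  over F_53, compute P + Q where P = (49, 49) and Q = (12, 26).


P != Q, so use the chord formula.
s = (y2 - y1) / (x2 - x1) = (30) / (16) mod 53 = 35
x3 = s^2 - x1 - x2 mod 53 = 35^2 - 49 - 12 = 51
y3 = s (x1 - x3) - y1 mod 53 = 35 * (49 - 51) - 49 = 40

P + Q = (51, 40)


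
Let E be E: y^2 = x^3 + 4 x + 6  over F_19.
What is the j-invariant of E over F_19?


Delta = -16(4 a^3 + 27 b^2) mod 19 = 17
-1728 * (4 a)^3 = -1728 * (4*4)^3 mod 19 = 11
j = 11 * 17^(-1) mod 19 = 4

j = 4 (mod 19)


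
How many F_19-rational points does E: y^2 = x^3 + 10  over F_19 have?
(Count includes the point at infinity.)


For each x in F_19, count y with y^2 = x^3 + 0 x + 10 mod 19:
  x = 1: RHS = 11, y in [7, 12]  -> 2 point(s)
  x = 4: RHS = 17, y in [6, 13]  -> 2 point(s)
  x = 6: RHS = 17, y in [6, 13]  -> 2 point(s)
  x = 7: RHS = 11, y in [7, 12]  -> 2 point(s)
  x = 8: RHS = 9, y in [3, 16]  -> 2 point(s)
  x = 9: RHS = 17, y in [6, 13]  -> 2 point(s)
  x = 11: RHS = 11, y in [7, 12]  -> 2 point(s)
  x = 12: RHS = 9, y in [3, 16]  -> 2 point(s)
  x = 18: RHS = 9, y in [3, 16]  -> 2 point(s)
Affine points: 18. Add the point at infinity: total = 19.

#E(F_19) = 19


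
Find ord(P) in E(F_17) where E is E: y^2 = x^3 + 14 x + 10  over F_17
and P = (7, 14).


Compute successive multiples of P until we hit O:
  1P = (7, 14)
  2P = (1, 12)
  3P = (11, 13)
  4P = (15, 5)
  5P = (13, 14)
  6P = (14, 3)
  7P = (12, 6)
  8P = (6, 15)
  ... (continuing to 21P)
  21P = O

ord(P) = 21


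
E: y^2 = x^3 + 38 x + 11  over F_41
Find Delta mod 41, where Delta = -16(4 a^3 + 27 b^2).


4 a^3 + 27 b^2 = 4*38^3 + 27*11^2 = 219488 + 3267 = 222755
Delta = -16 * (222755) = -3564080
Delta mod 41 = 9

Delta = 9 (mod 41)


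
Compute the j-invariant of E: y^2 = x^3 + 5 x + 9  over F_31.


Delta = -16(4 a^3 + 27 b^2) mod 31 = 5
-1728 * (4 a)^3 = -1728 * (4*5)^3 mod 31 = 16
j = 16 * 5^(-1) mod 31 = 28

j = 28 (mod 31)


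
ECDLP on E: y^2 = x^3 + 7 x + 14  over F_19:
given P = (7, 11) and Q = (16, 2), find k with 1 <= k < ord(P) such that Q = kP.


Enumerate multiples of P until we hit Q = (16, 2):
  1P = (7, 11)
  2P = (16, 2)
Match found at i = 2.

k = 2


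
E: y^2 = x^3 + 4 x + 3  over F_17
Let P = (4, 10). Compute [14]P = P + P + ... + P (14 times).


k = 14 = 1110_2 (binary, LSB first: 0111)
Double-and-add from P = (4, 10):
  bit 0 = 0: acc unchanged = O
  bit 1 = 1: acc = O + (11, 16) = (11, 16)
  bit 2 = 1: acc = (11, 16) + (3, 12) = (16, 7)
  bit 3 = 1: acc = (16, 7) + (15, 15) = (16, 10)

14P = (16, 10)


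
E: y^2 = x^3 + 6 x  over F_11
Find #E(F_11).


For each x in F_11, count y with y^2 = x^3 + 6 x + 0 mod 11:
  x = 0: RHS = 0, y in [0]  -> 1 point(s)
  x = 2: RHS = 9, y in [3, 8]  -> 2 point(s)
  x = 3: RHS = 1, y in [1, 10]  -> 2 point(s)
  x = 4: RHS = 0, y in [0]  -> 1 point(s)
  x = 5: RHS = 1, y in [1, 10]  -> 2 point(s)
  x = 7: RHS = 0, y in [0]  -> 1 point(s)
  x = 10: RHS = 4, y in [2, 9]  -> 2 point(s)
Affine points: 11. Add the point at infinity: total = 12.

#E(F_11) = 12


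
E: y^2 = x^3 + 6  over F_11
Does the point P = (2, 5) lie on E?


Check whether y^2 = x^3 + 0 x + 6 (mod 11) for (x, y) = (2, 5).
LHS: y^2 = 5^2 mod 11 = 3
RHS: x^3 + 0 x + 6 = 2^3 + 0*2 + 6 mod 11 = 3
LHS = RHS

Yes, on the curve


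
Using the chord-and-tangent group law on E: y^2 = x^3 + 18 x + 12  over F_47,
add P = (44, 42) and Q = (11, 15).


P != Q, so use the chord formula.
s = (y2 - y1) / (x2 - x1) = (20) / (14) mod 47 = 35
x3 = s^2 - x1 - x2 mod 47 = 35^2 - 44 - 11 = 42
y3 = s (x1 - x3) - y1 mod 47 = 35 * (44 - 42) - 42 = 28

P + Q = (42, 28)


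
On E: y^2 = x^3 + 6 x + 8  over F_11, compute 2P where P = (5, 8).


Doubling: s = (3 x1^2 + a) / (2 y1)
s = (3*5^2 + 6) / (2*8) mod 11 = 3
x3 = s^2 - 2 x1 mod 11 = 3^2 - 2*5 = 10
y3 = s (x1 - x3) - y1 mod 11 = 3 * (5 - 10) - 8 = 10

2P = (10, 10)


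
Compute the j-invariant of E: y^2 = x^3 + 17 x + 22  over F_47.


Delta = -16(4 a^3 + 27 b^2) mod 47 = 13
-1728 * (4 a)^3 = -1728 * (4*17)^3 mod 47 = 22
j = 22 * 13^(-1) mod 47 = 27

j = 27 (mod 47)


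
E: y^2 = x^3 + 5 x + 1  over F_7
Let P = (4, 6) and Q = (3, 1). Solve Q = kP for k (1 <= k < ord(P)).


Enumerate multiples of P until we hit Q = (3, 1):
  1P = (4, 6)
  2P = (3, 6)
  3P = (0, 1)
  4P = (5, 5)
  5P = (6, 3)
  6P = (1, 0)
  7P = (6, 4)
  8P = (5, 2)
  9P = (0, 6)
  10P = (3, 1)
Match found at i = 10.

k = 10


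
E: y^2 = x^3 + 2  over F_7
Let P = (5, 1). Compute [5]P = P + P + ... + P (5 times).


k = 5 = 101_2 (binary, LSB first: 101)
Double-and-add from P = (5, 1):
  bit 0 = 1: acc = O + (5, 1) = (5, 1)
  bit 1 = 0: acc unchanged = (5, 1)
  bit 2 = 1: acc = (5, 1) + (5, 1) = (5, 6)

5P = (5, 6)


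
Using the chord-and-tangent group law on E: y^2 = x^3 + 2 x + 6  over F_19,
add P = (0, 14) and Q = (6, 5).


P != Q, so use the chord formula.
s = (y2 - y1) / (x2 - x1) = (10) / (6) mod 19 = 8
x3 = s^2 - x1 - x2 mod 19 = 8^2 - 0 - 6 = 1
y3 = s (x1 - x3) - y1 mod 19 = 8 * (0 - 1) - 14 = 16

P + Q = (1, 16)


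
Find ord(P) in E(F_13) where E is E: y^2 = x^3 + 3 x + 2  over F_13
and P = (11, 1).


Compute successive multiples of P until we hit O:
  1P = (11, 1)
  2P = (5, 5)
  3P = (9, 2)
  4P = (3, 8)
  5P = (2, 9)
  6P = (4, 0)
  7P = (2, 4)
  8P = (3, 5)
  ... (continuing to 12P)
  12P = O

ord(P) = 12


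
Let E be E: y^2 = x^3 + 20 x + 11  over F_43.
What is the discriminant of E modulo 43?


4 a^3 + 27 b^2 = 4*20^3 + 27*11^2 = 32000 + 3267 = 35267
Delta = -16 * (35267) = -564272
Delta mod 43 = 17

Delta = 17 (mod 43)
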